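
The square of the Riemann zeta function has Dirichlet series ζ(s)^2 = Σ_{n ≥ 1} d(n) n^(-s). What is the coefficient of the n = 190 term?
d(190) = 8

ζ(s)^2 = (Σ 1/m^s)(Σ 1/k^s). The coefficient of 1/n^s in the product is the number of ordered pairs (m, k) with mk = n, which equals d(n). For n = 190, divisors are [1, 2, 5, 10, 19, 38, 95, 190], so d(190) = 8.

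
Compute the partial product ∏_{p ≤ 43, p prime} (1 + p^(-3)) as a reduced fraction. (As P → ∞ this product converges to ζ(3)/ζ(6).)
∏ = 77199709041125603078439960576/65340146372601957980502060935

The primes p ≤ 43 are [2, 3, 5, 7, 11, 13, 17, 19, 23, 29, 31, 37, 41, 43]. For each, (1 + 1/p^3) = (p^3 + 1)/p^3. Multiplying these fractions over p ∈ [2, 3, 5, 7, 11, 13, 17, 19, 23, 29, 31, 37, 41, 43] gives 77199709041125603078439960576/65340146372601957980502060935. (In the limit P → ∞ this tends to ζ(3)/ζ(6).)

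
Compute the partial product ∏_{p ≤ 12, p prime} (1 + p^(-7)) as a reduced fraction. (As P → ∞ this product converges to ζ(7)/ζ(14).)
∏ = 102398715604311407906/101557061298054140625

The primes p ≤ 12 are [2, 3, 5, 7, 11]. For each, (1 + 1/p^7) = (p^7 + 1)/p^7. Multiplying these fractions over p ∈ [2, 3, 5, 7, 11] gives 102398715604311407906/101557061298054140625. (In the limit P → ∞ this tends to ζ(7)/ζ(14).)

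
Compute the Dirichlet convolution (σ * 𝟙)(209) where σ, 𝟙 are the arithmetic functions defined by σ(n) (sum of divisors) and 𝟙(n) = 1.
(σ * 𝟙)(209) = 273

Divisors of 209: [1, 11, 19, 209]. For each d | 209:
  d = 1: σ(1) · 𝟙(209/1) = 1 · 1 = 1
  d = 11: σ(11) · 𝟙(209/11) = 12 · 1 = 12
  d = 19: σ(19) · 𝟙(209/19) = 20 · 1 = 20
  d = 209: σ(209) · 𝟙(209/209) = 240 · 1 = 240
Summing: (σ * 𝟙)(209) = 1 + 12 + 20 + 240 = 273.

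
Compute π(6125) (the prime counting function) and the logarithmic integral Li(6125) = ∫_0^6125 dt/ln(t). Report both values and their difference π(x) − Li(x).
π(6125) = 798;  Li(6125) ≈ 814.77;  π(x) − Li(x) ≈ -16.77.

Direct count of primes ≤ 6125 gives π(6125) = 798. Numerical evaluation of the logarithmic integral gives Li(6125) ≈ 814.77. The difference π(x) − Li(x) ≈ -16.77 is typically negative for small/moderate x (Li(x) overestimates), though Littlewood's theorem shows this sign changes infinitely often.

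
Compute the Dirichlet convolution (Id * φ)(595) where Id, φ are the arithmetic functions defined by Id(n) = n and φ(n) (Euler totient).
(Id * φ)(595) = 3861

Divisors of 595: [1, 5, 7, 17, 35, 85, 119, 595]. For each d | 595:
  d = 1: Id(1) · φ(595/1) = 1 · 384 = 384
  d = 5: Id(5) · φ(595/5) = 5 · 96 = 480
  d = 7: Id(7) · φ(595/7) = 7 · 64 = 448
  d = 17: Id(17) · φ(595/17) = 17 · 24 = 408
  d = 35: Id(35) · φ(595/35) = 35 · 16 = 560
  d = 85: Id(85) · φ(595/85) = 85 · 6 = 510
  d = 119: Id(119) · φ(595/119) = 119 · 4 = 476
  d = 595: Id(595) · φ(595/595) = 595 · 1 = 595
Summing: (Id * φ)(595) = 384 + 480 + 448 + 408 + 560 + 510 + 476 + 595 = 3861.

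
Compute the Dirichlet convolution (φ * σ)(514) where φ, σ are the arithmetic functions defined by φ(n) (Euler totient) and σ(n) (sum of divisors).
(φ * σ)(514) = 2056

Divisors of 514: [1, 2, 257, 514]. For each d | 514:
  d = 1: φ(1) · σ(514/1) = 1 · 774 = 774
  d = 2: φ(2) · σ(514/2) = 1 · 258 = 258
  d = 257: φ(257) · σ(514/257) = 256 · 3 = 768
  d = 514: φ(514) · σ(514/514) = 256 · 1 = 256
Summing: (φ * σ)(514) = 774 + 258 + 768 + 256 = 2056.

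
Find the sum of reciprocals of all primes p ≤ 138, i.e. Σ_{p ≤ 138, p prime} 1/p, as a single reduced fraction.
Σ 1/p = 134916993045244813891851972880537444693266047783313727/72047817630210000485677936198920432067383702541010310

π(138) = 33, so the primes ≤ 138 are [2, 3, 5, 7, 11, 13, 17, 19, 23, 29, 31, 37, 41, 43, 47, 53, 59, 61, 67, 71, 73, 79, 83, 89, 97, 101, 103, 107, 109, 113, 127, 131, 137]. Summing 1/p over these primes: 134916993045244813891851972880537444693266047783313727/72047817630210000485677936198920432067383702541010310 ≈ 1.8726. Mertens estimate ln ln(138) + 0.2615 ≈ 1.8563.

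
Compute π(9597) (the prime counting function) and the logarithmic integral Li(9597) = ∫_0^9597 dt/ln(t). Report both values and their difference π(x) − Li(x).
π(9597) = 1184;  Li(9597) ≈ 1202.28;  π(x) − Li(x) ≈ -18.28.

Direct count of primes ≤ 9597 gives π(9597) = 1184. Numerical evaluation of the logarithmic integral gives Li(9597) ≈ 1202.28. The difference π(x) − Li(x) ≈ -18.28 is typically negative for small/moderate x (Li(x) overestimates), though Littlewood's theorem shows this sign changes infinitely often.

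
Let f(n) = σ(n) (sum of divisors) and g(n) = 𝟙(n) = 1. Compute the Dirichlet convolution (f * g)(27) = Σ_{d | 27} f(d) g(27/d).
(σ * 𝟙)(27) = 58

Divisors of 27: [1, 3, 9, 27]. For each d | 27:
  d = 1: σ(1) · 𝟙(27/1) = 1 · 1 = 1
  d = 3: σ(3) · 𝟙(27/3) = 4 · 1 = 4
  d = 9: σ(9) · 𝟙(27/9) = 13 · 1 = 13
  d = 27: σ(27) · 𝟙(27/27) = 40 · 1 = 40
Summing: (σ * 𝟙)(27) = 1 + 4 + 13 + 40 = 58.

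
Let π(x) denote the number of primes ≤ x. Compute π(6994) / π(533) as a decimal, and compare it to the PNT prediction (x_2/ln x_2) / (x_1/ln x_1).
π(6994)/π(533) = 899/99 ≈ 9.0808;  PNT prediction ≈ 9.3063.

π(533) = 99 and π(6994) = 899, so π(6994)/π(533) ≈ 9.0808. The PNT-predicted ratio is (6994/ln(6994)) / (533/ln(533)) ≈ 9.3063. The two agree to within a few percent, as expected.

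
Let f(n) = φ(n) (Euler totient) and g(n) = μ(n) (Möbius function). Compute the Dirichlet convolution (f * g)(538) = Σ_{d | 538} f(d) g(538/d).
(φ * μ)(538) = 0

Divisors of 538: [1, 2, 269, 538]. For each d | 538:
  d = 1: φ(1) · μ(538/1) = 1 · 1 = 1
  d = 2: φ(2) · μ(538/2) = 1 · -1 = -1
  d = 269: φ(269) · μ(538/269) = 268 · -1 = -268
  d = 538: φ(538) · μ(538/538) = 268 · 1 = 268
Summing: (φ * μ)(538) = 1 + -1 + -268 + 268 = 0.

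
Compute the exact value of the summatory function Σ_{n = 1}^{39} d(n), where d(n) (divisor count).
Σ_{n ≤ 39} d(n) = 150

Compute d(n) for each 1 ≤ n ≤ 39: d(1) = 1, d(2) = 2, d(3) = 2, d(4) = 3, d(5) = 2, d(6) = 4, d(7) = 2, d(8) = 4, d(9) = 3, d(10) = 4, d(11) = 2, d(12) = 6, d(13) = 2, d(14) = 4, d(15) = 4, d(16) = 5, d(17) = 2, d(18) = 6, d(19) = 2, d(20) = 6, d(21) = 4, d(22) = 4, d(23) = 2, d(24) = 8, d(25) = 3, d(26) = 4, d(27) = 4, d(28) = 6, d(29) = 2, d(30) = 8, d(31) = 2, d(32) = 6, d(33) = 4, d(34) = 4, d(35) = 4, d(36) = 9, d(37) = 2, d(38) = 4, d(39) = 4. Summing all 39 values: 150. (Dirichlet's divisor formula: Σ_{n ≤ x} d(n) = x ln(x) + (2γ − 1) x + O(√x). For x = 39, the asymptotic estimate is ≈ 148.90.)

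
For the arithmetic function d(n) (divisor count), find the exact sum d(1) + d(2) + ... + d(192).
Σ_{n ≤ 192} d(n) = 1047

Compute d(n) for each 1 ≤ n ≤ 192: d(1) = 1, d(2) = 2, d(3) = 2, d(4) = 3, d(5) = 2, d(6) = 4, d(7) = 2, d(8) = 4, d(9) = 3, d(10) = 4, d(11) = 2, d(12) = 6, d(13) = 2, d(14) = 4, d(15) = 4, d(16) = 5, d(17) = 2, d(18) = 6, d(19) = 2, d(20) = 6, d(21) = 4, d(22) = 4, d(23) = 2, d(24) = 8, d(25) = 3, d(26) = 4, d(27) = 4, d(28) = 6, d(29) = 2, d(30) = 8, d(31) = 2, d(32) = 6, d(33) = 4, d(34) = 4, d(35) = 4, d(36) = 9, d(37) = 2, d(38) = 4, d(39) = 4, d(40) = 8, d(41) = 2, d(42) = 8, d(43) = 2, d(44) = 6, d(45) = 6, d(46) = 4, d(47) = 2, d(48) = 10, d(49) = 3, d(50) = 6, d(51) = 4, d(52) = 6, d(53) = 2, d(54) = 8, d(55) = 4, d(56) = 8, d(57) = 4, d(58) = 4, d(59) = 2, d(60) = 12, d(61) = 2, d(62) = 4, d(63) = 6, d(64) = 7, d(65) = 4, d(66) = 8, d(67) = 2, d(68) = 6, d(69) = 4, d(70) = 8, d(71) = 2, d(72) = 12, d(73) = 2, d(74) = 4, d(75) = 6, d(76) = 6, d(77) = 4, d(78) = 8, d(79) = 2, d(80) = 10, d(81) = 5, d(82) = 4, d(83) = 2, d(84) = 12, d(85) = 4, d(86) = 4, d(87) = 4, d(88) = 8, d(89) = 2, d(90) = 12, d(91) = 4, d(92) = 6, d(93) = 4, d(94) = 4, d(95) = 4, d(96) = 12, d(97) = 2, d(98) = 6, d(99) = 6, d(100) = 9, d(101) = 2, d(102) = 8, d(103) = 2, d(104) = 8, d(105) = 8, d(106) = 4, d(107) = 2, d(108) = 12, d(109) = 2, d(110) = 8, d(111) = 4, d(112) = 10, d(113) = 2, d(114) = 8, d(115) = 4, d(116) = 6, d(117) = 6, d(118) = 4, d(119) = 4, d(120) = 16, d(121) = 3, d(122) = 4, d(123) = 4, d(124) = 6, d(125) = 4, d(126) = 12, d(127) = 2, d(128) = 8, d(129) = 4, d(130) = 8, d(131) = 2, d(132) = 12, d(133) = 4, d(134) = 4, d(135) = 8, d(136) = 8, d(137) = 2, d(138) = 8, d(139) = 2, d(140) = 12, d(141) = 4, d(142) = 4, d(143) = 4, d(144) = 15, d(145) = 4, d(146) = 4, d(147) = 6, d(148) = 6, d(149) = 2, d(150) = 12, d(151) = 2, d(152) = 8, d(153) = 6, d(154) = 8, d(155) = 4, d(156) = 12, d(157) = 2, d(158) = 4, d(159) = 4, d(160) = 12, d(161) = 4, d(162) = 10, d(163) = 2, d(164) = 6, d(165) = 8, d(166) = 4, d(167) = 2, d(168) = 16, d(169) = 3, d(170) = 8, d(171) = 6, d(172) = 6, d(173) = 2, d(174) = 8, d(175) = 6, d(176) = 10, d(177) = 4, d(178) = 4, d(179) = 2, d(180) = 18, d(181) = 2, d(182) = 8, d(183) = 4, d(184) = 8, d(185) = 4, d(186) = 8, d(187) = 4, d(188) = 6, d(189) = 8, d(190) = 8, d(191) = 2, d(192) = 14. Summing all 192 values: 1047. (Dirichlet's divisor formula: Σ_{n ≤ x} d(n) = x ln(x) + (2γ − 1) x + O(√x). For x = 192, the asymptotic estimate is ≈ 1039.09.)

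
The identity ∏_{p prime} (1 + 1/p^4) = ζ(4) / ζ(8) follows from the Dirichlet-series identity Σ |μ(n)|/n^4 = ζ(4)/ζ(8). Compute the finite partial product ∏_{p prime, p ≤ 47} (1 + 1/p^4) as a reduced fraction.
∏ = 47811026860845170938198805915402199301066734558460286583378224128/44354583229145063659978971326989541656878007876738536067589135625

The primes p ≤ 47 are [2, 3, 5, 7, 11, 13, 17, 19, 23, 29, 31, 37, 41, 43, 47]. For each, (1 + 1/p^4) = (p^4 + 1)/p^4. Multiplying these fractions over p ∈ [2, 3, 5, 7, 11, 13, 17, 19, 23, 29, 31, 37, 41, 43, 47] gives 47811026860845170938198805915402199301066734558460286583378224128/44354583229145063659978971326989541656878007876738536067589135625. (In the limit P → ∞ this tends to ζ(4)/ζ(8).)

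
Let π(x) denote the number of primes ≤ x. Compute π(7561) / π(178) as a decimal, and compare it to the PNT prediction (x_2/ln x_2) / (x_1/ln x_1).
π(7561)/π(178) = 960/40 ≈ 24.0000;  PNT prediction ≈ 24.6462.

π(178) = 40 and π(7561) = 960, so π(7561)/π(178) ≈ 24.0000. The PNT-predicted ratio is (7561/ln(7561)) / (178/ln(178)) ≈ 24.6462. The two agree to within a few percent, as expected.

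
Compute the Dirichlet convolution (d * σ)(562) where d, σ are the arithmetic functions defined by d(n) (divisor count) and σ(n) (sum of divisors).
(d * σ)(562) = 1420

Divisors of 562: [1, 2, 281, 562]. For each d | 562:
  d = 1: d(1) · σ(562/1) = 1 · 846 = 846
  d = 2: d(2) · σ(562/2) = 2 · 282 = 564
  d = 281: d(281) · σ(562/281) = 2 · 3 = 6
  d = 562: d(562) · σ(562/562) = 4 · 1 = 4
Summing: (d * σ)(562) = 846 + 564 + 6 + 4 = 1420.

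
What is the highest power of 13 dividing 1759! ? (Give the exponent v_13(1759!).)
v_13(1759!) = 145

Legendre's formula: v_p(n!) = Σ_{k ≥ 1} ⌊n / p^k⌋. For p = 13, n = 1759, the terms are:
  ⌊1759/13^1⌋ = ⌊1759/13⌋ = 135
  ⌊1759/13^2⌋ = ⌊1759/169⌋ = 10
(the next term ⌊1759/13^3⌋ = 0, terminating the sum). Summing: v_13(1759!) = 135 + 10 = 145.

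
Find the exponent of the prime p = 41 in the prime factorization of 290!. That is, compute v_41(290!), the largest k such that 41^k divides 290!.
v_41(290!) = 7

Legendre's formula: v_p(n!) = Σ_{k ≥ 1} ⌊n / p^k⌋. For p = 41, n = 290, the terms are:
  ⌊290/41^1⌋ = ⌊290/41⌋ = 7
(the next term ⌊290/41^2⌋ = 0, terminating the sum). Summing: v_41(290!) = 7 = 7.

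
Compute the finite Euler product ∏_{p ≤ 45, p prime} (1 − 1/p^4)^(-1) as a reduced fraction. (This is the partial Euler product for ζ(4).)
∏ = 68304364739414847787103076142881583957543/63109073443906486560772797235200000000000

The primes p ≤ 45 are [2, 3, 5, 7, 11, 13, 17, 19, 23, 29, 31, 37, 41, 43]. For each prime, (1 − 1/p^4)^(-1) = p^4 / (p^4 − 1). The product is (1 − 1/2^4)^(-1), (1 − 1/3^4)^(-1), (1 − 1/5^4)^(-1), (1 − 1/7^4)^(-1), (1 − 1/11^4)^(-1), (1 − 1/13^4)^(-1), (1 − 1/17^4)^(-1), (1 − 1/19^4)^(-1), (1 − 1/23^4)^(-1), (1 − 1/29^4)^(-1), (1 − 1/31^4)^(-1), (1 − 1/37^4)^(-1), (1 − 1/41^4)^(-1), (1 − 1/43^4)^(-1) = ∏ p^4 / (p^4 − 1) = 68304364739414847787103076142881583957543/63109073443906486560772797235200000000000.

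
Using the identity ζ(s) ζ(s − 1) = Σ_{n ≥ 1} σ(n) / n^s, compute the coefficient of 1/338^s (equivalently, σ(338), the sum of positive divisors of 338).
σ(338) = 549

In the product (Σ m^0/m^s)(Σ k / k^s) = Σ (Σ_{d | n} d) / n^s, the coefficient of 1/n^s is σ(n) = Σ_{d | n} d. For n = 338, divisors are [1, 2, 13, 26, 169, 338]; summing: σ(338) = 549.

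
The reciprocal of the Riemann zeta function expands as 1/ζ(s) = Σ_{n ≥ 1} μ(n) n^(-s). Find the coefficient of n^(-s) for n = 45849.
μ(45849) = 1

Factor n = 45849 = 3 · 17 · 29 · 31. μ(n) = 0 if any exponent ≥ 2 (not squarefree); otherwise μ(n) = (−1)^{ω(n)} where ω(n) is the number of distinct prime factors. Applying: μ(45849) = 1.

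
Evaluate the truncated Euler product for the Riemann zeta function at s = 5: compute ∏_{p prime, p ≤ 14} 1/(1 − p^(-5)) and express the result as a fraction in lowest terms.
∏ = 2548391272552125/2457639696903844

The primes p ≤ 14 are [2, 3, 5, 7, 11, 13]. For each prime, (1 − 1/p^5)^(-1) = p^5 / (p^5 − 1). The product is (1 − 1/2^5)^(-1), (1 − 1/3^5)^(-1), (1 − 1/5^5)^(-1), (1 − 1/7^5)^(-1), (1 − 1/11^5)^(-1), (1 − 1/13^5)^(-1) = ∏ p^5 / (p^5 − 1) = 2548391272552125/2457639696903844.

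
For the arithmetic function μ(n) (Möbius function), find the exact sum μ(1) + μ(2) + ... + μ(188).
Σ_{n ≤ 188} μ(n) = -3

Compute μ(n) for each 1 ≤ n ≤ 188: μ(1) = 1, μ(2) = -1, μ(3) = -1, μ(4) = 0, μ(5) = -1, μ(6) = 1, μ(7) = -1, μ(8) = 0, μ(9) = 0, μ(10) = 1, μ(11) = -1, μ(12) = 0, μ(13) = -1, μ(14) = 1, μ(15) = 1, μ(16) = 0, μ(17) = -1, μ(18) = 0, μ(19) = -1, μ(20) = 0, μ(21) = 1, μ(22) = 1, μ(23) = -1, μ(24) = 0, μ(25) = 0, μ(26) = 1, μ(27) = 0, μ(28) = 0, μ(29) = -1, μ(30) = -1, μ(31) = -1, μ(32) = 0, μ(33) = 1, μ(34) = 1, μ(35) = 1, μ(36) = 0, μ(37) = -1, μ(38) = 1, μ(39) = 1, μ(40) = 0, μ(41) = -1, μ(42) = -1, μ(43) = -1, μ(44) = 0, μ(45) = 0, μ(46) = 1, μ(47) = -1, μ(48) = 0, μ(49) = 0, μ(50) = 0, μ(51) = 1, μ(52) = 0, μ(53) = -1, μ(54) = 0, μ(55) = 1, μ(56) = 0, μ(57) = 1, μ(58) = 1, μ(59) = -1, μ(60) = 0, μ(61) = -1, μ(62) = 1, μ(63) = 0, μ(64) = 0, μ(65) = 1, μ(66) = -1, μ(67) = -1, μ(68) = 0, μ(69) = 1, μ(70) = -1, μ(71) = -1, μ(72) = 0, μ(73) = -1, μ(74) = 1, μ(75) = 0, μ(76) = 0, μ(77) = 1, μ(78) = -1, μ(79) = -1, μ(80) = 0, μ(81) = 0, μ(82) = 1, μ(83) = -1, μ(84) = 0, μ(85) = 1, μ(86) = 1, μ(87) = 1, μ(88) = 0, μ(89) = -1, μ(90) = 0, μ(91) = 1, μ(92) = 0, μ(93) = 1, μ(94) = 1, μ(95) = 1, μ(96) = 0, μ(97) = -1, μ(98) = 0, μ(99) = 0, μ(100) = 0, μ(101) = -1, μ(102) = -1, μ(103) = -1, μ(104) = 0, μ(105) = -1, μ(106) = 1, μ(107) = -1, μ(108) = 0, μ(109) = -1, μ(110) = -1, μ(111) = 1, μ(112) = 0, μ(113) = -1, μ(114) = -1, μ(115) = 1, μ(116) = 0, μ(117) = 0, μ(118) = 1, μ(119) = 1, μ(120) = 0, μ(121) = 0, μ(122) = 1, μ(123) = 1, μ(124) = 0, μ(125) = 0, μ(126) = 0, μ(127) = -1, μ(128) = 0, μ(129) = 1, μ(130) = -1, μ(131) = -1, μ(132) = 0, μ(133) = 1, μ(134) = 1, μ(135) = 0, μ(136) = 0, μ(137) = -1, μ(138) = -1, μ(139) = -1, μ(140) = 0, μ(141) = 1, μ(142) = 1, μ(143) = 1, μ(144) = 0, μ(145) = 1, μ(146) = 1, μ(147) = 0, μ(148) = 0, μ(149) = -1, μ(150) = 0, μ(151) = -1, μ(152) = 0, μ(153) = 0, μ(154) = -1, μ(155) = 1, μ(156) = 0, μ(157) = -1, μ(158) = 1, μ(159) = 1, μ(160) = 0, μ(161) = 1, μ(162) = 0, μ(163) = -1, μ(164) = 0, μ(165) = -1, μ(166) = 1, μ(167) = -1, μ(168) = 0, μ(169) = 0, μ(170) = -1, μ(171) = 0, μ(172) = 0, μ(173) = -1, μ(174) = -1, μ(175) = 0, μ(176) = 0, μ(177) = 1, μ(178) = 1, μ(179) = -1, μ(180) = 0, μ(181) = -1, μ(182) = -1, μ(183) = 1, μ(184) = 0, μ(185) = 1, μ(186) = -1, μ(187) = 1, μ(188) = 0. Summing all 188 values: -3. (Mertens function M(x) = Σ_{n ≤ x} μ(n); on average M(x) should be small (PNT ⟺ M(x) = o(x)).)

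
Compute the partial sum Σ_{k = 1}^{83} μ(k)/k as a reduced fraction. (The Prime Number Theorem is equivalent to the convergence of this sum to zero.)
Σ μ(k)/k = -223590076836035175208867029720/8902150522975861711854133933093

Values of μ(k) for 1 ≤ k ≤ 83: μ(1) = 1, μ(2) = -1, μ(3) = -1, μ(5) = -1, μ(6) = 1, μ(7) = -1, μ(10) = 1, μ(11) = -1, μ(13) = -1, μ(14) = 1, μ(15) = 1, μ(17) = -1, μ(19) = -1, μ(21) = 1, μ(22) = 1, μ(23) = -1, μ(26) = 1, μ(29) = -1, μ(30) = -1, μ(31) = -1, μ(33) = 1, μ(34) = 1, μ(35) = 1, μ(37) = -1, μ(38) = 1, μ(39) = 1, μ(41) = -1, μ(42) = -1, μ(43) = -1, μ(46) = 1, μ(47) = -1, μ(51) = 1, μ(53) = -1, μ(55) = 1, μ(57) = 1, μ(58) = 1, μ(59) = -1, μ(61) = -1, μ(62) = 1, μ(65) = 1, μ(66) = -1, μ(67) = -1, μ(69) = 1, μ(70) = -1, μ(71) = -1, μ(73) = -1, μ(74) = 1, μ(77) = 1, μ(78) = -1, μ(79) = -1, μ(82) = 1, μ(83) = -1, with μ = 0 on non-squarefree integers. Summing μ(k)/k for k where μ(k) ≠ 0 gives -223590076836035175208867029720/8902150522975861711854133933093 ≈ -0.0251. (PNT ⟺ this sum → 0 as n → ∞.)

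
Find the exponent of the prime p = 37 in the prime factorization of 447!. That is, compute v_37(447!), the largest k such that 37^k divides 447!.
v_37(447!) = 12

Legendre's formula: v_p(n!) = Σ_{k ≥ 1} ⌊n / p^k⌋. For p = 37, n = 447, the terms are:
  ⌊447/37^1⌋ = ⌊447/37⌋ = 12
(the next term ⌊447/37^2⌋ = 0, terminating the sum). Summing: v_37(447!) = 12 = 12.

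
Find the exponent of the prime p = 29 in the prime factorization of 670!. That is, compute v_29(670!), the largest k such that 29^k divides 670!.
v_29(670!) = 23

Legendre's formula: v_p(n!) = Σ_{k ≥ 1} ⌊n / p^k⌋. For p = 29, n = 670, the terms are:
  ⌊670/29^1⌋ = ⌊670/29⌋ = 23
(the next term ⌊670/29^2⌋ = 0, terminating the sum). Summing: v_29(670!) = 23 = 23.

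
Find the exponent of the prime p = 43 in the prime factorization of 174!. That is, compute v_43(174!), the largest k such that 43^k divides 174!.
v_43(174!) = 4

Legendre's formula: v_p(n!) = Σ_{k ≥ 1} ⌊n / p^k⌋. For p = 43, n = 174, the terms are:
  ⌊174/43^1⌋ = ⌊174/43⌋ = 4
(the next term ⌊174/43^2⌋ = 0, terminating the sum). Summing: v_43(174!) = 4 = 4.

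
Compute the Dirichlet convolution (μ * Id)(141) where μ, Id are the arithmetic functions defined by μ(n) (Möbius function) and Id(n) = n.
(μ * Id)(141) = 92

Divisors of 141: [1, 3, 47, 141]. For each d | 141:
  d = 1: μ(1) · Id(141/1) = 1 · 141 = 141
  d = 3: μ(3) · Id(141/3) = -1 · 47 = -47
  d = 47: μ(47) · Id(141/47) = -1 · 3 = -3
  d = 141: μ(141) · Id(141/141) = 1 · 1 = 1
Summing: (μ * Id)(141) = 141 + -47 + -3 + 1 = 92.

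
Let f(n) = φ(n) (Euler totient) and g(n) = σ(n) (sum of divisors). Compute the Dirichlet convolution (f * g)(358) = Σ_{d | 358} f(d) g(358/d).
(φ * σ)(358) = 1432

Divisors of 358: [1, 2, 179, 358]. For each d | 358:
  d = 1: φ(1) · σ(358/1) = 1 · 540 = 540
  d = 2: φ(2) · σ(358/2) = 1 · 180 = 180
  d = 179: φ(179) · σ(358/179) = 178 · 3 = 534
  d = 358: φ(358) · σ(358/358) = 178 · 1 = 178
Summing: (φ * σ)(358) = 540 + 180 + 534 + 178 = 1432.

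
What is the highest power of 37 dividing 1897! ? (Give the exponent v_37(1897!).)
v_37(1897!) = 52

Legendre's formula: v_p(n!) = Σ_{k ≥ 1} ⌊n / p^k⌋. For p = 37, n = 1897, the terms are:
  ⌊1897/37^1⌋ = ⌊1897/37⌋ = 51
  ⌊1897/37^2⌋ = ⌊1897/1369⌋ = 1
(the next term ⌊1897/37^3⌋ = 0, terminating the sum). Summing: v_37(1897!) = 51 + 1 = 52.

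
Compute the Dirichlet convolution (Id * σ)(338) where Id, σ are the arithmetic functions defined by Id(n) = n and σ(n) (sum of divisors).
(Id * σ)(338) = 2670

Divisors of 338: [1, 2, 13, 26, 169, 338]. For each d | 338:
  d = 1: Id(1) · σ(338/1) = 1 · 549 = 549
  d = 2: Id(2) · σ(338/2) = 2 · 183 = 366
  d = 13: Id(13) · σ(338/13) = 13 · 42 = 546
  d = 26: Id(26) · σ(338/26) = 26 · 14 = 364
  d = 169: Id(169) · σ(338/169) = 169 · 3 = 507
  d = 338: Id(338) · σ(338/338) = 338 · 1 = 338
Summing: (Id * σ)(338) = 549 + 366 + 546 + 364 + 507 + 338 = 2670.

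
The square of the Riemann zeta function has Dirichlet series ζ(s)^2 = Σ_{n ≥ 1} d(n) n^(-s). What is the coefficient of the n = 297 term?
d(297) = 8

ζ(s)^2 = (Σ 1/m^s)(Σ 1/k^s). The coefficient of 1/n^s in the product is the number of ordered pairs (m, k) with mk = n, which equals d(n). For n = 297, divisors are [1, 3, 9, 11, 27, 33, 99, 297], so d(297) = 8.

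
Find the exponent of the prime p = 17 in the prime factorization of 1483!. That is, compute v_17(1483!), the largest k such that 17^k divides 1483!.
v_17(1483!) = 92

Legendre's formula: v_p(n!) = Σ_{k ≥ 1} ⌊n / p^k⌋. For p = 17, n = 1483, the terms are:
  ⌊1483/17^1⌋ = ⌊1483/17⌋ = 87
  ⌊1483/17^2⌋ = ⌊1483/289⌋ = 5
(the next term ⌊1483/17^3⌋ = 0, terminating the sum). Summing: v_17(1483!) = 87 + 5 = 92.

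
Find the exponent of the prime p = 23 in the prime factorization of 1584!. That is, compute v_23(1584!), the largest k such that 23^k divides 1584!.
v_23(1584!) = 70

Legendre's formula: v_p(n!) = Σ_{k ≥ 1} ⌊n / p^k⌋. For p = 23, n = 1584, the terms are:
  ⌊1584/23^1⌋ = ⌊1584/23⌋ = 68
  ⌊1584/23^2⌋ = ⌊1584/529⌋ = 2
(the next term ⌊1584/23^3⌋ = 0, terminating the sum). Summing: v_23(1584!) = 68 + 2 = 70.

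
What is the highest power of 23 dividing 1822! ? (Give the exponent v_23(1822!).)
v_23(1822!) = 82

Legendre's formula: v_p(n!) = Σ_{k ≥ 1} ⌊n / p^k⌋. For p = 23, n = 1822, the terms are:
  ⌊1822/23^1⌋ = ⌊1822/23⌋ = 79
  ⌊1822/23^2⌋ = ⌊1822/529⌋ = 3
(the next term ⌊1822/23^3⌋ = 0, terminating the sum). Summing: v_23(1822!) = 79 + 3 = 82.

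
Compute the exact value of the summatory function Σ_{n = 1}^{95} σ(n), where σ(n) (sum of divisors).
Σ_{n ≤ 95} σ(n) = 7405

Compute σ(n) for each 1 ≤ n ≤ 95: σ(1) = 1, σ(2) = 3, σ(3) = 4, σ(4) = 7, σ(5) = 6, σ(6) = 12, σ(7) = 8, σ(8) = 15, σ(9) = 13, σ(10) = 18, σ(11) = 12, σ(12) = 28, σ(13) = 14, σ(14) = 24, σ(15) = 24, σ(16) = 31, σ(17) = 18, σ(18) = 39, σ(19) = 20, σ(20) = 42, σ(21) = 32, σ(22) = 36, σ(23) = 24, σ(24) = 60, σ(25) = 31, σ(26) = 42, σ(27) = 40, σ(28) = 56, σ(29) = 30, σ(30) = 72, σ(31) = 32, σ(32) = 63, σ(33) = 48, σ(34) = 54, σ(35) = 48, σ(36) = 91, σ(37) = 38, σ(38) = 60, σ(39) = 56, σ(40) = 90, σ(41) = 42, σ(42) = 96, σ(43) = 44, σ(44) = 84, σ(45) = 78, σ(46) = 72, σ(47) = 48, σ(48) = 124, σ(49) = 57, σ(50) = 93, σ(51) = 72, σ(52) = 98, σ(53) = 54, σ(54) = 120, σ(55) = 72, σ(56) = 120, σ(57) = 80, σ(58) = 90, σ(59) = 60, σ(60) = 168, σ(61) = 62, σ(62) = 96, σ(63) = 104, σ(64) = 127, σ(65) = 84, σ(66) = 144, σ(67) = 68, σ(68) = 126, σ(69) = 96, σ(70) = 144, σ(71) = 72, σ(72) = 195, σ(73) = 74, σ(74) = 114, σ(75) = 124, σ(76) = 140, σ(77) = 96, σ(78) = 168, σ(79) = 80, σ(80) = 186, σ(81) = 121, σ(82) = 126, σ(83) = 84, σ(84) = 224, σ(85) = 108, σ(86) = 132, σ(87) = 120, σ(88) = 180, σ(89) = 90, σ(90) = 234, σ(91) = 112, σ(92) = 168, σ(93) = 128, σ(94) = 144, σ(95) = 120. Summing all 95 values: 7405. (Average order: Σ_{n ≤ x} σ(n) ~ (π²/12) x². For x = 95, (π²/12)·95² ≈ 7422.76.)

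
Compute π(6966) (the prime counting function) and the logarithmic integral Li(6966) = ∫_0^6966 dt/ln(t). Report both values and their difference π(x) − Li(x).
π(6966) = 894;  Li(6966) ≈ 910.49;  π(x) − Li(x) ≈ -16.49.

Direct count of primes ≤ 6966 gives π(6966) = 894. Numerical evaluation of the logarithmic integral gives Li(6966) ≈ 910.49. The difference π(x) − Li(x) ≈ -16.49 is typically negative for small/moderate x (Li(x) overestimates), though Littlewood's theorem shows this sign changes infinitely often.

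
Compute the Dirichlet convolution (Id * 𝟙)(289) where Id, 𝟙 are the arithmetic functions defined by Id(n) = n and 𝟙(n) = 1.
(Id * 𝟙)(289) = 307

Divisors of 289: [1, 17, 289]. For each d | 289:
  d = 1: Id(1) · 𝟙(289/1) = 1 · 1 = 1
  d = 17: Id(17) · 𝟙(289/17) = 17 · 1 = 17
  d = 289: Id(289) · 𝟙(289/289) = 289 · 1 = 289
Summing: (Id * 𝟙)(289) = 1 + 17 + 289 = 307.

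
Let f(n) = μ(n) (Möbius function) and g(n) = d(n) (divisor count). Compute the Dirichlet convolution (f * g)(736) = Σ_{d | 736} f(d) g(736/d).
(μ * d)(736) = 1

Divisors of 736: [1, 2, 4, 8, 16, 23, 32, 46, 92, 184, 368, 736]. For each d | 736:
  d = 1: μ(1) · d(736/1) = 1 · 12 = 12
  d = 2: μ(2) · d(736/2) = -1 · 10 = -10
  d = 4: μ(4) · d(736/4) = 0 · 8 = 0
  d = 8: μ(8) · d(736/8) = 0 · 6 = 0
  d = 16: μ(16) · d(736/16) = 0 · 4 = 0
  d = 23: μ(23) · d(736/23) = -1 · 6 = -6
  d = 32: μ(32) · d(736/32) = 0 · 2 = 0
  d = 46: μ(46) · d(736/46) = 1 · 5 = 5
  d = 92: μ(92) · d(736/92) = 0 · 4 = 0
  d = 184: μ(184) · d(736/184) = 0 · 3 = 0
  d = 368: μ(368) · d(736/368) = 0 · 2 = 0
  d = 736: μ(736) · d(736/736) = 0 · 1 = 0
Summing: (μ * d)(736) = 12 + -10 + 0 + 0 + 0 + -6 + 0 + 5 + 0 + 0 + 0 + 0 = 1.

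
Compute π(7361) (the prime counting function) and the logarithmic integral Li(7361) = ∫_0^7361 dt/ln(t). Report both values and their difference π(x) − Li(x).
π(7361) = 937;  Li(7361) ≈ 954.99;  π(x) − Li(x) ≈ -17.99.

Direct count of primes ≤ 7361 gives π(7361) = 937. Numerical evaluation of the logarithmic integral gives Li(7361) ≈ 954.99. The difference π(x) − Li(x) ≈ -17.99 is typically negative for small/moderate x (Li(x) overestimates), though Littlewood's theorem shows this sign changes infinitely often.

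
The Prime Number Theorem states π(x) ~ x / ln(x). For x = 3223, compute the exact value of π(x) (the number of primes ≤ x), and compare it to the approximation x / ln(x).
π(3223) = 456;  x/ln(x) ≈ 398.98;  relative error ≈ 12.50%.

Directly count primes up to 3223: π(3223) = 456. The PNT approximation gives 3223/ln(3223) ≈ 3223/8.07807 ≈ 398.98. Relative error (π(x) − x/ln(x)) / π(x) ≈ 12.50%; the approximation is known to undercount slightly (Li(x) is a better estimate).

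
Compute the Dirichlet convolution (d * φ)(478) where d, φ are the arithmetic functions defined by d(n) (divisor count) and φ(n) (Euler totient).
(d * φ)(478) = 720

Divisors of 478: [1, 2, 239, 478]. For each d | 478:
  d = 1: d(1) · φ(478/1) = 1 · 238 = 238
  d = 2: d(2) · φ(478/2) = 2 · 238 = 476
  d = 239: d(239) · φ(478/239) = 2 · 1 = 2
  d = 478: d(478) · φ(478/478) = 4 · 1 = 4
Summing: (d * φ)(478) = 238 + 476 + 2 + 4 = 720.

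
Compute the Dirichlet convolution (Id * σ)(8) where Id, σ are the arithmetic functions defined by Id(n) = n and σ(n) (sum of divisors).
(Id * σ)(8) = 49

Divisors of 8: [1, 2, 4, 8]. For each d | 8:
  d = 1: Id(1) · σ(8/1) = 1 · 15 = 15
  d = 2: Id(2) · σ(8/2) = 2 · 7 = 14
  d = 4: Id(4) · σ(8/4) = 4 · 3 = 12
  d = 8: Id(8) · σ(8/8) = 8 · 1 = 8
Summing: (Id * σ)(8) = 15 + 14 + 12 + 8 = 49.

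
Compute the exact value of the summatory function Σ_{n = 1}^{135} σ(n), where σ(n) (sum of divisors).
Σ_{n ≤ 135} σ(n) = 15035

Compute σ(n) for each 1 ≤ n ≤ 135: σ(1) = 1, σ(2) = 3, σ(3) = 4, σ(4) = 7, σ(5) = 6, σ(6) = 12, σ(7) = 8, σ(8) = 15, σ(9) = 13, σ(10) = 18, σ(11) = 12, σ(12) = 28, σ(13) = 14, σ(14) = 24, σ(15) = 24, σ(16) = 31, σ(17) = 18, σ(18) = 39, σ(19) = 20, σ(20) = 42, σ(21) = 32, σ(22) = 36, σ(23) = 24, σ(24) = 60, σ(25) = 31, σ(26) = 42, σ(27) = 40, σ(28) = 56, σ(29) = 30, σ(30) = 72, σ(31) = 32, σ(32) = 63, σ(33) = 48, σ(34) = 54, σ(35) = 48, σ(36) = 91, σ(37) = 38, σ(38) = 60, σ(39) = 56, σ(40) = 90, σ(41) = 42, σ(42) = 96, σ(43) = 44, σ(44) = 84, σ(45) = 78, σ(46) = 72, σ(47) = 48, σ(48) = 124, σ(49) = 57, σ(50) = 93, σ(51) = 72, σ(52) = 98, σ(53) = 54, σ(54) = 120, σ(55) = 72, σ(56) = 120, σ(57) = 80, σ(58) = 90, σ(59) = 60, σ(60) = 168, σ(61) = 62, σ(62) = 96, σ(63) = 104, σ(64) = 127, σ(65) = 84, σ(66) = 144, σ(67) = 68, σ(68) = 126, σ(69) = 96, σ(70) = 144, σ(71) = 72, σ(72) = 195, σ(73) = 74, σ(74) = 114, σ(75) = 124, σ(76) = 140, σ(77) = 96, σ(78) = 168, σ(79) = 80, σ(80) = 186, σ(81) = 121, σ(82) = 126, σ(83) = 84, σ(84) = 224, σ(85) = 108, σ(86) = 132, σ(87) = 120, σ(88) = 180, σ(89) = 90, σ(90) = 234, σ(91) = 112, σ(92) = 168, σ(93) = 128, σ(94) = 144, σ(95) = 120, σ(96) = 252, σ(97) = 98, σ(98) = 171, σ(99) = 156, σ(100) = 217, σ(101) = 102, σ(102) = 216, σ(103) = 104, σ(104) = 210, σ(105) = 192, σ(106) = 162, σ(107) = 108, σ(108) = 280, σ(109) = 110, σ(110) = 216, σ(111) = 152, σ(112) = 248, σ(113) = 114, σ(114) = 240, σ(115) = 144, σ(116) = 210, σ(117) = 182, σ(118) = 180, σ(119) = 144, σ(120) = 360, σ(121) = 133, σ(122) = 186, σ(123) = 168, σ(124) = 224, σ(125) = 156, σ(126) = 312, σ(127) = 128, σ(128) = 255, σ(129) = 176, σ(130) = 252, σ(131) = 132, σ(132) = 336, σ(133) = 160, σ(134) = 204, σ(135) = 240. Summing all 135 values: 15035. (Average order: Σ_{n ≤ x} σ(n) ~ (π²/12) x². For x = 135, (π²/12)·135² ≈ 14989.46.)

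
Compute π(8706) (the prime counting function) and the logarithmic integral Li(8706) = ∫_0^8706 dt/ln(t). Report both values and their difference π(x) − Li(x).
π(8706) = 1084;  Li(8706) ≈ 1104.60;  π(x) − Li(x) ≈ -20.60.

Direct count of primes ≤ 8706 gives π(8706) = 1084. Numerical evaluation of the logarithmic integral gives Li(8706) ≈ 1104.60. The difference π(x) − Li(x) ≈ -20.60 is typically negative for small/moderate x (Li(x) overestimates), though Littlewood's theorem shows this sign changes infinitely often.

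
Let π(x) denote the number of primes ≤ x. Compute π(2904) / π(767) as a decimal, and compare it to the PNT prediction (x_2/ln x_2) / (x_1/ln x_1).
π(2904)/π(767) = 420/135 ≈ 3.1111;  PNT prediction ≈ 3.1540.

π(767) = 135 and π(2904) = 420, so π(2904)/π(767) ≈ 3.1111. The PNT-predicted ratio is (2904/ln(2904)) / (767/ln(767)) ≈ 3.1540. The two agree to within a few percent, as expected.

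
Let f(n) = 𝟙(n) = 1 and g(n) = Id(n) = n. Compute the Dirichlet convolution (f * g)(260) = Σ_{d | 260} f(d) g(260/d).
(𝟙 * Id)(260) = 588

Divisors of 260: [1, 2, 4, 5, 10, 13, 20, 26, 52, 65, 130, 260]. For each d | 260:
  d = 1: 𝟙(1) · Id(260/1) = 1 · 260 = 260
  d = 2: 𝟙(2) · Id(260/2) = 1 · 130 = 130
  d = 4: 𝟙(4) · Id(260/4) = 1 · 65 = 65
  d = 5: 𝟙(5) · Id(260/5) = 1 · 52 = 52
  d = 10: 𝟙(10) · Id(260/10) = 1 · 26 = 26
  d = 13: 𝟙(13) · Id(260/13) = 1 · 20 = 20
  d = 20: 𝟙(20) · Id(260/20) = 1 · 13 = 13
  d = 26: 𝟙(26) · Id(260/26) = 1 · 10 = 10
  d = 52: 𝟙(52) · Id(260/52) = 1 · 5 = 5
  d = 65: 𝟙(65) · Id(260/65) = 1 · 4 = 4
  d = 130: 𝟙(130) · Id(260/130) = 1 · 2 = 2
  d = 260: 𝟙(260) · Id(260/260) = 1 · 1 = 1
Summing: (𝟙 * Id)(260) = 260 + 130 + 65 + 52 + 26 + 20 + 13 + 10 + 5 + 4 + 2 + 1 = 588.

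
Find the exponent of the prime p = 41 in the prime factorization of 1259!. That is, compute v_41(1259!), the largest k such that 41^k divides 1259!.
v_41(1259!) = 30

Legendre's formula: v_p(n!) = Σ_{k ≥ 1} ⌊n / p^k⌋. For p = 41, n = 1259, the terms are:
  ⌊1259/41^1⌋ = ⌊1259/41⌋ = 30
(the next term ⌊1259/41^2⌋ = 0, terminating the sum). Summing: v_41(1259!) = 30 = 30.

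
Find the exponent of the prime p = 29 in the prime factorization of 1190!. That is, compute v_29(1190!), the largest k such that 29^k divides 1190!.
v_29(1190!) = 42

Legendre's formula: v_p(n!) = Σ_{k ≥ 1} ⌊n / p^k⌋. For p = 29, n = 1190, the terms are:
  ⌊1190/29^1⌋ = ⌊1190/29⌋ = 41
  ⌊1190/29^2⌋ = ⌊1190/841⌋ = 1
(the next term ⌊1190/29^3⌋ = 0, terminating the sum). Summing: v_29(1190!) = 41 + 1 = 42.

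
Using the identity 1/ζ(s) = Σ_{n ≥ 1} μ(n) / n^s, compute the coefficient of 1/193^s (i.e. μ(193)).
μ(193) = -1

Factor n = 193 = 193. μ(n) = 0 if any exponent ≥ 2 (not squarefree); otherwise μ(n) = (−1)^{ω(n)} where ω(n) is the number of distinct prime factors. Applying: μ(193) = -1.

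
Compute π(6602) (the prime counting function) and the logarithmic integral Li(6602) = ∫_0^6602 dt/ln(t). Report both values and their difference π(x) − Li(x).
π(6602) = 853;  Li(6602) ≈ 869.23;  π(x) − Li(x) ≈ -16.23.

Direct count of primes ≤ 6602 gives π(6602) = 853. Numerical evaluation of the logarithmic integral gives Li(6602) ≈ 869.23. The difference π(x) − Li(x) ≈ -16.23 is typically negative for small/moderate x (Li(x) overestimates), though Littlewood's theorem shows this sign changes infinitely often.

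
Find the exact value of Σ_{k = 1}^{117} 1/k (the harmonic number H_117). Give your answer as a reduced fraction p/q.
H_117 = 92871598140184128096692969865041386290666258684529/17379782769567790172972927968296006432665936992320

Direct summation: H_117 = 1 + 1/2 + ... + 1/117. The least common denominator is lcm(1, ..., 117) = 955888052326228459513511038256280353796626534577600; over this denominator the numerator is 955888052326228459513511038256280353796626534577600 + 477944026163114229756755519128140176898313267288800 + 318629350775409486504503679418760117932208844859200 + 238972013081557114878377759564070088449156633644400 + 191177610465245691902702207651256070759325306915520 + 159314675387704743252251839709380058966104422429600 + 136555436046604065644787291179468621970946647796800 + 119486006540778557439188879782035044224578316822200 + 106209783591803162168167893139586705977402948286400 + 95588805232622845951351103825628035379662653457760 + 86898913847838950864864639841480032163329684961600 + 79657337693852371626125919854690029483052211214800 + 73529850178940650731808541404329257984355887275200 + 68277718023302032822393645589734310985473323898400 + 63725870155081897300900735883752023586441768971840 + 59743003270389278719594439891017522112289158411100 + 56228708960366379971383002250369432576272149092800 + 53104891795901581084083946569793352988701474143200 + 50309897490854129448079528329277913357717186030400 + 47794402616311422975675551912814017689831326728880 + 45518478682201355214929097059822873990315549265600 + 43449456923919475432432319920740016081664842480800 + 41560350101140367804935262532881754512896805851200 + 39828668846926185813062959927345014741526105607400 + 38235522093049138380540441530251214151865061383104 + 36764925089470325365904270702164628992177943637600 + 35403261197267720722722631046528901992467649428800 + 34138859011651016411196822794867155492736661949200 + 32961656976766498603914173732975184613676777054400 + 31862935077540948650450367941876011793220884485920 + 30835098462136401919790678653428398509568597889600 + 29871501635194639359797219945508761056144579205550 + 28966304615946316954954879947160010721109894987200 + 28114354480183189985691501125184716288136074546400 + 27311087209320813128957458235893724394189329559360 + 26552445897950790542041973284896676494350737071600 + 25834812225033201608473271304223793345854771204800 + 25154948745427064724039764164638956678858593015200 + 24509950059646883577269513801443085994785295758400 + 23897201308155711487837775956407008844915663364440 + 23314342739664108768622220445275130580405525233600 + 22759239341100677607464548529911436995157774632800 + 22229954705261126965430489261773961716200617083200 + 21724728461959737716216159960370008040832421240400 + 21241956718360632433633578627917341195480589657280 + 20780175050570183902467631266440877256448402925600 + 20338043666515499138585341239495326676523968820800 + 19914334423463092906531479963672507370763052803700 + 19507919435229152234969613025638374567278092542400 + 19117761046524569190270220765125607075932530691552 + 18742902986788793323794334083456477525424049697600 + 18382462544735162682952135351082314496088971818800 + 18035623628796763387047378080307176486728802539200 + 17701630598633860361361315523264450996233824714400 + 17379782769567790172972927968296006432665936992320 + 17069429505825508205598411397433577746368330974600 + 16769965830284709816026509443092637785905728676800 + 16480828488383249301957086866487592306838388527200 + 16201492412308956940906966750106446674519093806400 + 15931467538770474325225183970938005896610442242960 + 15670295939774237041205098987807874652403713681600 + 15417549231068200959895339326714199254784298944800 + 15172826227400451738309699019940957996771849755200 + 14935750817597319679898609972754380528072289602775 + 14705970035788130146361708280865851596871177455040 + 14483152307973158477477439973580005360554947493600 + 14266985855615350141992702063526572444725769172800 + 14057177240091594992845750562592358144068037273200 + 13853450033713455934978420844293918170965601950400 + 13655543604660406564478729117946862197094664779680 + 13463212004594767035401563919102540194318683585600 + 13276222948975395271020986642448338247175368535800 + 13094356881181211774157685455565484298583925131200 + 12917406112516600804236635652111896672927385602400 + 12745174031016379460180147176750404717288353794368 + 12577474372713532362019882082319478339429296507600 + 12414130549691278694980662834497147451904240708800 + 12254975029823441788634756900721542997392647879200 + 12099848763623145057133051117168105744261095374400 + 11948600654077855743918887978203504422457831682220 + 11801087065755906907574210348842967330822549809600 + 11657171369832054384311110222637565290202762616800 + 11516723522002752524259169135617835587911163067200 + 11379619670550338803732274264955718497578887316400 + 11245741792073275994276600450073886515254429818560 + 11114977352630563482715244630886980858100308541600 + 10987218992255499534638057910991728204558925684800 + 10862364230979868858108079980185004020416210620200 + 10740315194676724264196753238834610716816028478400 + 10620978359180316216816789313958670597740294828640 + 10504264311277235818829791629189893997765126753600 + 10390087525285091951233815633220438628224201462800 + 10278366154045467306596892884476132836522865963200 + 10169021833257749569292670619747663338261984410400 + 10061979498170825889615905665855582671543437206080 + 9957167211731546453265739981836253685381526401850 + 9854516003363179994984649878930725296872438500800 + 9753959717614576117484806512819187283639046271200 + 9655434871982105651651626649053336907036631662400 + 9558880523262284595135110382562803537966265345776 + 9464238141843846133797138992636439146501252817600 + 9371451493394396661897167041728238762712024848800 + 9280466527439111257412728526760003434918704219200 + 9191231272367581341476067675541157248044485909400 + 9103695736440271042985819411964574798063109853120 + 9017811814398381693523689040153588243364401269600 + 8933533199310546350593561105198881811183425556800 + 8850815299316930180680657761632225498116912357200 + 8769615158956224399206523286754865631161711326400 + 8689891384783895086486463984148003216332968496160 + 8611604075011067202824423768074597781951590401600 + 8534714752912754102799205698716788873184165487300 + 8459186303771933270031071135011330564571916235200 + 8384982915142354908013254721546318892952864338400 + 8312070020228073560987052506576350902579361170240 + 8240414244191624650978543433243796153419194263600 + 8169983353215627859089837933814361998261765252800 = 5107937897710127045318113342577276245986644227649095, so H_117 = 5107937897710127045318113342577276245986644227649095/955888052326228459513511038256280353796626534577600; reducing by gcd(5107937897710127045318113342577276245986644227649095, 955888052326228459513511038256280353796626534577600) = 55 gives 92871598140184128096692969865041386290666258684529/17379782769567790172972927968296006432665936992320 ≈ 5.34366. (The PNT-adjacent estimate ln(117) + γ ≈ 5.33939 matches within O(1/n).)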